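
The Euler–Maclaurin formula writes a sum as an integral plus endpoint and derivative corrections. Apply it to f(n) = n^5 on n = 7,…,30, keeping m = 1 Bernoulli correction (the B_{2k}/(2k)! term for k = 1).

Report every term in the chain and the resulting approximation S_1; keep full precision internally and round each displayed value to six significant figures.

S_1 ≈ 1.33975e+08

The integral term ∫_7^30 x^5 dx = 1.21480e+08.
Endpoint term: (f(7) + f(30))/2 = (16807.0 + 2.43000e+07)/2 = 1.21584e+07.
Running total after boundary: 1.33639e+08.
Correction k=1: B_{2}/2! · (f^{(1)}(30) − f^{(1)}(7)) = 1/12 · (4.05000e+06 − 12005.0) = 336500.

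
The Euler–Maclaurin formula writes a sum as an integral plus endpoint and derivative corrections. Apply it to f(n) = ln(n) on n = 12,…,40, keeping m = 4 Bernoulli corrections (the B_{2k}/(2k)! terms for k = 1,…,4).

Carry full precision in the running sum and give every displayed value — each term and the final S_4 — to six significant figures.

S_4 ≈ 92.8183

∫_12^40 ln(x) dx evaluates to 89.7363.
Endpoint term: (f(12) + f(40))/2 = (2.48491 + 3.68888)/2 = 3.08689.
So far: 92.8232.
k=1: B_{2}/(2)! × [f^{(1)}(40) − f^{(1)}(12)] = 1/12 × (0.0250000 − 0.0833333) = -0.00486111.
After k=1: 92.8183.
k=2: B_{4}/(4)! × [f^{(3)}(40) − f^{(3)}(12)] = −1/720 × (3.12500e-05 − 0.00115741) = 1.56411e-06.
After k=2: 92.8183.
k=3: B_{6}/(6)! × [f^{(5)}(40) − f^{(5)}(12)] = 1/30240 × (2.34375e-07 − 9.64506e-05) = -3.18175e-09.
After k=3: 92.8183.
k=4: B_{8}/(8)! × [f^{(7)}(40) − f^{(7)}(12)] = −1/1209600 × (4.39453e-09 − 2.00939e-05) = 1.66084e-11.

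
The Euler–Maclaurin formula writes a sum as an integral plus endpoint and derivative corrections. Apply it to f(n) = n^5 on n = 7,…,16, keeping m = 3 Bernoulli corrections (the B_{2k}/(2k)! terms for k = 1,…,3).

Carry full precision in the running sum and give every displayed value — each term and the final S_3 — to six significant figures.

S_3 ≈ 3.33558e+06

The integral term ∫_7^16 x^5 dx = 2.77659e+06.
½[f(7) + f(16)] = ½[16807.0 + 1.04858e+06] = 532692.
Running total after boundary: 3.30929e+06.
Correction k=1: B_{2}/2! · (f^{(1)}(16) − f^{(1)}(7)) = 1/12 · (327680 − 12005.0) = 26306.2.
Running total after k=1: 3.33559e+06.
Correction k=2: B_{4}/4! · (f^{(3)}(16) − f^{(3)}(7)) = −1/720 · (15360.0 − 2940.00) = -17.2500.
Running total after k=2: 3.33558e+06.
Correction k=3: B_{6}/6! · (f^{(5)}(16) − f^{(5)}(7)) = 1/30240 · (120.000 − 120.000) = 0.00000.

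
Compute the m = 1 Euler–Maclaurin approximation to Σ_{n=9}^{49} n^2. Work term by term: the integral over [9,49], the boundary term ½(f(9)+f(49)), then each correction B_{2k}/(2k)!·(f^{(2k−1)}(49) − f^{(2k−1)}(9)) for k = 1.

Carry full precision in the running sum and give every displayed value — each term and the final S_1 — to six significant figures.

The integral term ∫_9^49 x^2 dx = 38973.3.
Endpoint term: (f(9) + f(49))/2 = (81.0000 + 2401.00)/2 = 1241.00.
So far: 40214.3.
Order-1 term: 1/12 · (98.0000 − 18.0000) = 6.66667.

S_1 ≈ 40221.0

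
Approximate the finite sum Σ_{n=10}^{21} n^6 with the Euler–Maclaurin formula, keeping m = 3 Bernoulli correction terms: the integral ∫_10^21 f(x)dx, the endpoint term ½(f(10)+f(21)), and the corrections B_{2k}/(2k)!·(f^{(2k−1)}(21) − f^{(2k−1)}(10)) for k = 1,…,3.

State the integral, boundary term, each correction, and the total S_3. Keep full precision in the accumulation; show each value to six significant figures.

S_3 ≈ 3.01244e+08

Integral: ∫_10^21 x^6 dx = 2.55870e+08.
Endpoint term: (f(10) + f(21))/2 = (1.00000e+06 + 8.57661e+07)/2 = 4.33831e+07.
Running total after boundary: 2.99253e+08.
Correction k=1: B_{2}/2! · (f^{(1)}(21) − f^{(1)}(10)) = 1/12 · (2.45046e+07 − 600000) = 1.99205e+06.
Partial sum through k=1: 3.01245e+08.
Correction k=2: B_{4}/4! · (f^{(3)}(21) − f^{(3)}(10)) = −1/720 · (1.11132e+06 − 120000) = -1376.83.
Partial sum through k=2: 3.01244e+08.
Correction k=3: B_{6}/6! · (f^{(5)}(21) − f^{(5)}(10)) = 1/30240 · (15120.0 − 7200.00) = 0.261905.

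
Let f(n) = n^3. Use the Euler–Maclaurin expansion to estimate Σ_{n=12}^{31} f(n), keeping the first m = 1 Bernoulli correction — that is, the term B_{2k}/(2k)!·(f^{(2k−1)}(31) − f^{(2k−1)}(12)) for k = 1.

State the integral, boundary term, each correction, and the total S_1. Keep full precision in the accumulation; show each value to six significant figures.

S_1 ≈ 241660

The integral term ∫_12^31 x^3 dx = 225696.
Boundary: ½(f(12) + f(31)) = ½(1728.00 + 29791.0) = 15759.5.
Integral + boundary = 241456.
Correction k=1: B_{2}/2! · (f^{(1)}(31) − f^{(1)}(12)) = 1/12 · (2883.00 − 432.000) = 204.250.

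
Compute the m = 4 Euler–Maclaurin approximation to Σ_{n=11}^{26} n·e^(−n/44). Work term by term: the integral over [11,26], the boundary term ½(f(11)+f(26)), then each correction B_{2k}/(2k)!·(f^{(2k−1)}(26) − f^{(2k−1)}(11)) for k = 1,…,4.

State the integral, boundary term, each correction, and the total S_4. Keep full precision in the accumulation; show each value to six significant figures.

Integral: ∫_11^26 x·e^(−x/44) dx = 178.921.
Boundary: ½(f(11) + f(26)) = ½(8.56681 + 14.3994) = 11.4831.
Running total after boundary: 190.404.
Order-1 term: 1/12 · (0.226564 − 0.584101) = -0.0297947.
After k=1: 190.375.
Order-2 term: −1/720 · (0.000689159 − 0.00110625) = 5.79295e-07.
After k=2: 190.375.
Order-3 term: 1/30240 · (6.51493e-07 − 9.86982e-07) = -1.10942e-11.
After k=3: 190.375.
Order-4 term: −1/1209600 · (4.89161e-10 − 7.24459e-10) = 1.94526e-16.

S_4 ≈ 190.375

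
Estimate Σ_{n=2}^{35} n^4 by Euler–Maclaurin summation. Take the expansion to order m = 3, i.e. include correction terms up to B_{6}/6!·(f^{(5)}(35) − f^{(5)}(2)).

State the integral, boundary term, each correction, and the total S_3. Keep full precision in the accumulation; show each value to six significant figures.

S_3 ≈ 1.12690e+07

∫_2^35 x^4 dx evaluates to 1.05044e+07.
½[f(2) + f(35)] = ½[16.0000 + 1.50062e+06] = 750320.
So far: 1.12547e+07.
Correction k=1: B_{2}/2! · (f^{(1)}(35) − f^{(1)}(2)) = 1/12 · (171500 − 32.0000) = 14289.0.
Running total after k=1: 1.12690e+07.
Correction k=2: B_{4}/4! · (f^{(3)}(35) − f^{(3)}(2)) = −1/720 · (840.000 − 48.0000) = -1.10000.
Running total after k=2: 1.12690e+07.
Correction k=3: B_{6}/6! · (f^{(5)}(35) − f^{(5)}(2)) = 1/30240 · (0.00000 − 0.00000) = 0.00000.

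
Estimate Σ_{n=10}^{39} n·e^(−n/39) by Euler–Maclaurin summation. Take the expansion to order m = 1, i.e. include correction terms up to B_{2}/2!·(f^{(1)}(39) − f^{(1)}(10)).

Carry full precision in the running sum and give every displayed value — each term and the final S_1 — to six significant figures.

S_1 ≈ 370.684

∫_10^39 x·e^(−x/39) dx evaluates to 359.689.
Boundary: ½(f(10) + f(39)) = ½(7.73824 + 14.3473) = 11.0428.
Running total after boundary: 370.732.
Order-1 term: 1/12 · (0.00000 − 0.575408) = -0.0479507.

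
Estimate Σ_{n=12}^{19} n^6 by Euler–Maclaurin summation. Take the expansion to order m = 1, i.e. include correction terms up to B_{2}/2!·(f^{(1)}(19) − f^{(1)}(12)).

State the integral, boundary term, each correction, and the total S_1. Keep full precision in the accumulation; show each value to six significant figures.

The integral term ∫_12^19 x^6 dx = 1.22577e+08.
Boundary: ½(f(12) + f(19)) = ½(2.98598e+06 + 4.70459e+07) = 2.50159e+07.
Running total after boundary: 1.47593e+08.
k=1: B_{2}/(2)! × [f^{(1)}(19) − f^{(1)}(12)] = 1/12 × (1.48566e+07 − 1.49299e+06) = 1.11363e+06.

S_1 ≈ 1.48707e+08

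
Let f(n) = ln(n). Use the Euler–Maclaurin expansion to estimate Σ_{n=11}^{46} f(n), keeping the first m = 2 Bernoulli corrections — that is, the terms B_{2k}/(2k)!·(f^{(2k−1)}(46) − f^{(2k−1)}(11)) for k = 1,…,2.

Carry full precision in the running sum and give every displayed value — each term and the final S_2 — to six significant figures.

S_2 ≈ 117.848

∫_11^46 ln(x) dx evaluates to 114.741.
Endpoint term: (f(11) + f(46))/2 = (2.39790 + 3.82864)/2 = 3.11327.
Running total after boundary: 117.854.
Correction k=1: B_{2}/2! · (f^{(1)}(46) − f^{(1)}(11)) = 1/12 · (0.0217391 − 0.0909091) = -0.00576416.
Running total after k=1: 117.848.
Correction k=2: B_{4}/4! · (f^{(3)}(46) − f^{(3)}(11)) = −1/720 · (2.05474e-05 − 0.00150263) = 2.05845e-06.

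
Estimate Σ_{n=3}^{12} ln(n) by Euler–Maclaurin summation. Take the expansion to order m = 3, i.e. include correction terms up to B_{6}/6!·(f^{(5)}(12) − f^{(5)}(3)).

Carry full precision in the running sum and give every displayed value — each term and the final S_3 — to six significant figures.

Integral: ∫_3^12 ln(x) dx = 17.5230.
½[f(3) + f(12)] = ½[1.09861 + 2.48491] = 1.79176.
Running total after boundary: 19.3148.
Correction k=1: B_{2}/2! · (f^{(1)}(12) − f^{(1)}(3)) = 1/12 · (0.0833333 − 0.333333) = -0.0208333.
Running total after k=1: 19.2940.
Correction k=2: B_{4}/4! · (f^{(3)}(12) − f^{(3)}(3)) = −1/720 · (0.00115741 − 0.0740741) = 0.000101273.
Running total after k=2: 19.2941.
Correction k=3: B_{6}/6! · (f^{(5)}(12) − f^{(5)}(3)) = 1/30240 · (9.64506e-05 − 0.0987654) = -3.26286e-06.

S_3 ≈ 19.2941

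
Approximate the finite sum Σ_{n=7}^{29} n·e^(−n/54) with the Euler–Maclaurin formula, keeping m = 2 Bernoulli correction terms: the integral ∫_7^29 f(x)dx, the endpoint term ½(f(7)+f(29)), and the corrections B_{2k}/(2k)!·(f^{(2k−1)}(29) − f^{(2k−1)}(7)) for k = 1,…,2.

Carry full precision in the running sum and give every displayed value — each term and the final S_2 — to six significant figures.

∫_7^29 x·e^(−x/54) dx evaluates to 273.890.
Endpoint term: (f(7) + f(29))/2 = (6.14894 + 16.9498)/2 = 11.5494.
Integral + boundary = 285.439.
k=1: B_{2}/(2)! × [f^{(1)}(29) − f^{(1)}(7)] = 1/12 × (0.270591 − 0.764551) = -0.0411633.
After k=1: 285.398.
k=2: B_{4}/(4)! × [f^{(3)}(29) − f^{(3)}(7)] = −1/720 × (0.000493672 − 0.000864675) = 5.15283e-07.

S_2 ≈ 285.398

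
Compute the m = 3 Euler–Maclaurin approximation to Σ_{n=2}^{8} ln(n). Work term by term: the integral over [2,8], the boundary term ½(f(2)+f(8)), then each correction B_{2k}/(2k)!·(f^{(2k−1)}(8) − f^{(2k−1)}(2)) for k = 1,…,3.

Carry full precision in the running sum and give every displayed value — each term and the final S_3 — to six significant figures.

∫_2^8 ln(x) dx evaluates to 9.24924.
½[f(2) + f(8)] = ½[0.693147 + 2.07944] = 1.38629.
So far: 10.6355.
Order-1 term: 1/12 · (0.125000 − 0.500000) = -0.0312500.
Running total after k=1: 10.6043.
Order-2 term: −1/720 · (0.00390625 − 0.250000) = 0.000341797.
Running total after k=2: 10.6046.
Order-3 term: 1/30240 · (0.000732422 − 0.750000) = -2.47774e-05.

S_3 ≈ 10.6046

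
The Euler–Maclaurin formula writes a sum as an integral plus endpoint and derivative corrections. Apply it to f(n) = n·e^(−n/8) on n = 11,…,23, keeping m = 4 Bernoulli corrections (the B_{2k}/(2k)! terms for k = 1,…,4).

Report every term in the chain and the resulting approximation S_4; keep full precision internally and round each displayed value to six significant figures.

The integral term ∫_11^23 x·e^(−x/8) dx = 24.4404.
Endpoint term: (f(11) + f(23))/2 = (2.78124 + 1.29757)/2 = 2.03940.
So far: 26.4798.
Correction k=1: B_{2}/2! · (f^{(1)}(23) − f^{(1)}(11)) = 1/12 · (-0.105780 − (-0.0948148)) = -0.000913784.
Partial sum through k=1: 26.4789.
Correction k=2: B_{4}/4! · (f^{(3)}(23) − f^{(3)}(11)) = −1/720 · (0.000110188 − 0.00641976) = 8.76329e-06.
Partial sum through k=2: 26.4789.
Correction k=3: B_{6}/6! · (f^{(5)}(23) − f^{(5)}(11)) = 1/30240 · (2.92686e-05 − 0.000223766) = -6.43178e-09.
Partial sum through k=3: 26.4789.
Correction k=4: B_{8}/8! · (f^{(7)}(23) − f^{(7)}(11)) = −1/1209600 · (8.87743e-07 − 5.42535e-06) = 3.75133e-12.

S_4 ≈ 26.4789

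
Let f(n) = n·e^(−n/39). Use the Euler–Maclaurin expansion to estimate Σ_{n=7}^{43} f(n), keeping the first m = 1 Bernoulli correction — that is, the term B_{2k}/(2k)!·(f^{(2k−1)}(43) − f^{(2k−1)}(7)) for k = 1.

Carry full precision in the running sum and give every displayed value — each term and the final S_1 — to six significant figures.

S_1 ≈ 447.451

∫_7^43 x·e^(−x/39) dx evaluates to 437.448.
Endpoint term: (f(7) + f(43))/2 = (5.84989 + 14.2768)/2 = 10.0633.
So far: 447.511.
Order-1 term: 1/12 · (-0.0340532 − 0.685701) = -0.0599796.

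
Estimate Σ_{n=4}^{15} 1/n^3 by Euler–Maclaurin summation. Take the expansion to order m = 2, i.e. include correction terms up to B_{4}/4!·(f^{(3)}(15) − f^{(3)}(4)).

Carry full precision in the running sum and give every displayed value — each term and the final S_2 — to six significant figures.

Integral: ∫_4^15 1/x^3 dx = 0.0290278.
Endpoint term: (f(4) + f(15))/2 = (0.0156250 + 0.000296296)/2 = 0.00796065.
So far: 0.0369884.
Correction k=1: B_{2}/2! · (f^{(1)}(15) − f^{(1)}(4)) = 1/12 · (-5.92593e-05 − (-0.0117188)) = 0.000971624.
Running total after k=1: 0.0379601.
Correction k=2: B_{4}/4! · (f^{(3)}(15) − f^{(3)}(4)) = −1/720 · (-5.26749e-06 − (-0.0146484)) = -2.03377e-05.

S_2 ≈ 0.0379397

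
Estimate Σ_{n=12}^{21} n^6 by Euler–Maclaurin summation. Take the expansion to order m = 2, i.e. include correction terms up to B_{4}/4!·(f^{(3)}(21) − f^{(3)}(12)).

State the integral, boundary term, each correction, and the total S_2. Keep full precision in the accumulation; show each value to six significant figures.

The integral term ∫_12^21 x^6 dx = 2.52180e+08.
Boundary: ½(f(12) + f(21)) = ½(2.98598e+06 + 8.57661e+07) = 4.43761e+07.
Running total after boundary: 2.96556e+08.
Order-1 term: 1/12 · (2.45046e+07 − 1.49299e+06) = 1.91763e+06.
After k=1: 2.98473e+08.
Order-2 term: −1/720 · (1.11132e+06 − 207360) = -1255.50.

S_2 ≈ 2.98472e+08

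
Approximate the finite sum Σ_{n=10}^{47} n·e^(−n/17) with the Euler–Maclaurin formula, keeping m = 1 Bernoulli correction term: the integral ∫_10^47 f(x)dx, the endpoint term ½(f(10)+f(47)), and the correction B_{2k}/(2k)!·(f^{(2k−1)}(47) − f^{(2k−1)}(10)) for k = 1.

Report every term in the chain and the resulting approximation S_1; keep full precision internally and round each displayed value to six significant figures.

∫_10^47 x·e^(−x/17) dx evaluates to 186.347.
Boundary: ½(f(10) + f(47)) = ½(5.55306 + 2.96075) = 4.25691.
Integral + boundary = 190.604.
Correction k=1: B_{2}/2! · (f^{(1)}(47) − f^{(1)}(10)) = 1/12 · (-0.111167 − 0.228656) = -0.0283185.

S_1 ≈ 190.576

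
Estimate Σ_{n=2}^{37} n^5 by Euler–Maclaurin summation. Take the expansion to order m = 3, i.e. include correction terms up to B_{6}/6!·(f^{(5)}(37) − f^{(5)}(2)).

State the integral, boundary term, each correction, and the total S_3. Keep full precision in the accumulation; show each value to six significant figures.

S_3 ≈ 4.63074e+08

Integral: ∫_2^37 x^5 dx = 4.27621e+08.
Boundary: ½(f(2) + f(37)) = ½(32.0000 + 6.93440e+07) = 3.46720e+07.
Running total after boundary: 4.62293e+08.
k=1: B_{2}/(2)! × [f^{(1)}(37) − f^{(1)}(2)] = 1/12 × (9.37080e+06 − 80.0000) = 780894.
After k=1: 4.63074e+08.
k=2: B_{4}/(4)! × [f^{(3)}(37) − f^{(3)}(2)] = −1/720 × (82140.0 − 240.000) = -113.750.
After k=2: 4.63074e+08.
k=3: B_{6}/(6)! × [f^{(5)}(37) − f^{(5)}(2)] = 1/30240 × (120.000 − 120.000) = 0.00000.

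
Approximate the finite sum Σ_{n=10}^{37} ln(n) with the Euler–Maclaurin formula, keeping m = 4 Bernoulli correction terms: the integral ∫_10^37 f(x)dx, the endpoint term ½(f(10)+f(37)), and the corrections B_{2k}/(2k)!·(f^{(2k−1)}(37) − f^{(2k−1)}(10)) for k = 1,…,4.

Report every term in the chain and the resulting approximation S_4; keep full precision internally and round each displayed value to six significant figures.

S_4 ≈ 86.5288

The integral term ∫_10^37 ln(x) dx = 83.5781.
Endpoint term: (f(10) + f(37))/2 = (2.30259 + 3.61092)/2 = 2.95675.
Running total after boundary: 86.5349.
Order-1 term: 1/12 · (0.0270270 − 0.100000) = -0.00608108.
Running total after k=1: 86.5288.
Order-2 term: −1/720 · (3.94843e-05 − 0.00200000) = 2.72294e-06.
Running total after k=2: 86.5288.
Order-3 term: 1/30240 · (3.46101e-07 − 0.000240000) = -7.92506e-09.
Running total after k=3: 86.5288.
Order-4 term: −1/1209600 · (7.58439e-09 − 7.20000e-05) = 5.95175e-11.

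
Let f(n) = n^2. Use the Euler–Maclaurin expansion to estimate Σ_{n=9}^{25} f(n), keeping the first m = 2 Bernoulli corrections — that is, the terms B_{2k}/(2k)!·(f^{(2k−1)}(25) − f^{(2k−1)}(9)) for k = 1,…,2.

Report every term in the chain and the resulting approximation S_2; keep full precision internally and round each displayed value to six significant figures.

Integral: ∫_9^25 x^2 dx = 4965.33.
Endpoint term: (f(9) + f(25))/2 = (81.0000 + 625.000)/2 = 353.000.
Running total after boundary: 5318.33.
k=1: B_{2}/(2)! × [f^{(1)}(25) − f^{(1)}(9)] = 1/12 × (50.0000 − 18.0000) = 2.66667.
Running total after k=1: 5321.00.
k=2: B_{4}/(4)! × [f^{(3)}(25) − f^{(3)}(9)] = −1/720 × (0.00000 − 0.00000) = 0.00000.

S_2 ≈ 5321.00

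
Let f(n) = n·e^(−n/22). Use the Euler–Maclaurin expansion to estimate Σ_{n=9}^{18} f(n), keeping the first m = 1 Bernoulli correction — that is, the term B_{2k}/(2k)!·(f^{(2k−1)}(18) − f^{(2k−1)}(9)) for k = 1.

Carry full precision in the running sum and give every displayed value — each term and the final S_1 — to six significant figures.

S_1 ≈ 71.6701

The integral term ∫_9^18 x·e^(−x/22) dx = 64.7359.
½[f(9) + f(18)] = ½[5.97828 + 7.94220] = 6.96024.
Running total after boundary: 71.6962.
k=1: B_{2}/(2)! × [f^{(1)}(18) − f^{(1)}(9)] = 1/12 × (0.0802242 − 0.392514) = -0.0260241.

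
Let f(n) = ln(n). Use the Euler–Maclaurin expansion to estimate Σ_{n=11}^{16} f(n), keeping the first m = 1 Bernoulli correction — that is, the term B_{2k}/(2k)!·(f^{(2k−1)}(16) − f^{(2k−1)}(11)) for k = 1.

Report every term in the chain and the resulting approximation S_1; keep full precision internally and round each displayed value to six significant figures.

S_1 ≈ 15.5674

∫_11^16 ln(x) dx evaluates to 12.9846.
Endpoint term: (f(11) + f(16))/2 = (2.39790 + 2.77259)/2 = 2.58524.
Running total after boundary: 15.5698.
k=1: B_{2}/(2)! × [f^{(1)}(16) − f^{(1)}(11)] = 1/12 × (0.0625000 − 0.0909091) = -0.00236742.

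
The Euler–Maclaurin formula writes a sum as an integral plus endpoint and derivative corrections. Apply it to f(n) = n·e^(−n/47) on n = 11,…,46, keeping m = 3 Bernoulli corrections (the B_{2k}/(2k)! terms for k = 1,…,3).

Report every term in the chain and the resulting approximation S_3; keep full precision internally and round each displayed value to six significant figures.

S_3 ≈ 527.526

∫_11^46 x·e^(−x/47) dx evaluates to 514.580.
½[f(11) + f(46)] = ½[8.70461 + 17.2864] = 12.9955.
Running total after boundary: 527.576.
k=1: B_{2}/(2)! × [f^{(1)}(46) − f^{(1)}(11)] = 1/12 × (0.00799554 − 0.606124) = -0.0498440.
Running total after k=1: 527.526.
k=2: B_{4}/(4)! × [f^{(3)}(46) − f^{(3)}(11)] = −1/720 × (0.000343855 − 0.000990847) = 8.98599e-07.
Running total after k=2: 527.526.
k=3: B_{6}/(6)! × [f^{(5)}(46) − f^{(5)}(11)] = 1/30240 × (3.09684e-07 − 7.72886e-07) = -1.53175e-11.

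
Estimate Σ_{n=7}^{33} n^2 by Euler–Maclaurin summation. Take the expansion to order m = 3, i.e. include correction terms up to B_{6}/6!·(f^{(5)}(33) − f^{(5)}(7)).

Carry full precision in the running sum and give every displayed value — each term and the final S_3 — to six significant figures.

S_3 ≈ 12438.0

The integral term ∫_7^33 x^2 dx = 11864.7.
½[f(7) + f(33)] = ½[49.0000 + 1089.00] = 569.000.
Running total after boundary: 12433.7.
k=1: B_{2}/(2)! × [f^{(1)}(33) − f^{(1)}(7)] = 1/12 × (66.0000 − 14.0000) = 4.33333.
Running total after k=1: 12438.0.
k=2: B_{4}/(4)! × [f^{(3)}(33) − f^{(3)}(7)] = −1/720 × (0.00000 − 0.00000) = 0.00000.
Running total after k=2: 12438.0.
k=3: B_{6}/(6)! × [f^{(5)}(33) − f^{(5)}(7)] = 1/30240 × (0.00000 − 0.00000) = 0.00000.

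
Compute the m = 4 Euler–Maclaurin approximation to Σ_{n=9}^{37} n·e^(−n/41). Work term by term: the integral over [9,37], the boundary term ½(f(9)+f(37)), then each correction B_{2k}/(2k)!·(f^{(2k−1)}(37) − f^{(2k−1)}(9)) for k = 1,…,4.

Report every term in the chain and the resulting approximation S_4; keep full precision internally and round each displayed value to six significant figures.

S_4 ≈ 359.991

Integral: ∫_9^37 x·e^(−x/41) dx = 348.924.
Boundary: ½(f(9) + f(37)) = ½(7.22619 + 15.0064) = 11.1163.
Integral + boundary = 360.040.
Order-1 term: 1/12 · (0.0395687 − 0.626662) = -0.0489244.
Partial sum through k=1: 359.991.
Order-2 term: −1/720 · (0.000506084 − 0.00132807) = 1.14164e-06.
Partial sum through k=2: 359.991.
Order-3 term: 1/30240 · (5.88120e-07 − 1.35833e-06) = -2.54698e-11.
Partial sum through k=3: 359.991.
Order-4 term: −1/1209600 · (5.20629e-10 − 1.14611e-09) = 5.17094e-16.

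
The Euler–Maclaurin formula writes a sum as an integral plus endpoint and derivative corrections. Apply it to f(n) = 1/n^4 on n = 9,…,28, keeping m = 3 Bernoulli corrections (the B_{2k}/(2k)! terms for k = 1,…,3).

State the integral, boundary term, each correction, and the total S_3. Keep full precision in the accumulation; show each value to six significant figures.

S_3 ≈ 0.000524675

The integral term ∫_9^28 1/x^4 dx = 0.000442063.
Endpoint term: (f(9) + f(28))/2 = (0.000152416 + 1.62693e-06)/2 = 7.70214e-05.
Integral + boundary = 0.000519084.
Order-1 term: 1/12 · (-2.32418e-07 − (-6.77404e-05)) = 5.62566e-06.
Partial sum through k=1: 0.000524710.
Order-2 term: −1/720 · (-8.89355e-09 − (-2.50890e-05)) = -3.48335e-08.
Partial sum through k=2: 0.000524675.
Order-3 term: 1/30240 · (-6.35253e-10 − (-1.73455e-05)) = 5.73573e-10.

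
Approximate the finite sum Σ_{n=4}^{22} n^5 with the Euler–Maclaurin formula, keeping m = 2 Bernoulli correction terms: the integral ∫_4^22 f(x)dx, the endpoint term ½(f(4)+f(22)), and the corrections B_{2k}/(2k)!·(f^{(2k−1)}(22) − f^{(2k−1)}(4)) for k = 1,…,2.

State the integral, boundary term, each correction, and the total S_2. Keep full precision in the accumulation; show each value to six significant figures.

S_2 ≈ 2.15708e+07

The integral term ∫_4^22 x^5 dx = 1.88960e+07.
Endpoint term: (f(4) + f(22))/2 = (1024.00 + 5.15363e+06)/2 = 2.57733e+06.
Running total after boundary: 2.14733e+07.
Order-1 term: 1/12 · (1.17128e+06 − 1280.00) = 97500.0.
After k=1: 2.15708e+07.
Order-2 term: −1/720 · (29040.0 − 960.000) = -39.0000.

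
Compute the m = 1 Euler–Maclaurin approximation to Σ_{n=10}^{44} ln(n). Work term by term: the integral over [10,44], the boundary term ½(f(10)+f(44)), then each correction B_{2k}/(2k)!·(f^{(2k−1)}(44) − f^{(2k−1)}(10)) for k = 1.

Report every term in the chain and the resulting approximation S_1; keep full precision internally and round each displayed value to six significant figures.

∫_10^44 ln(x) dx evaluates to 109.478.
Boundary: ½(f(10) + f(44)) = ½(2.30259 + 3.78419) = 3.04339.
So far: 112.522.
Order-1 term: 1/12 · (0.0227273 − 0.100000) = -0.00643939.

S_1 ≈ 112.515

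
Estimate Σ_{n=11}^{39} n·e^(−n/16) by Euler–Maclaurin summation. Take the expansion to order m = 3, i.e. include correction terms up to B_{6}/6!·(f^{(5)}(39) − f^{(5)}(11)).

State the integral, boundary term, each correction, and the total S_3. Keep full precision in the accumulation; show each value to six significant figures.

S_3 ≈ 144.776

∫_11^39 x·e^(−x/16) dx evaluates to 140.330.
½[f(11) + f(39)] = ½[5.53115 + 3.40778] = 4.46946.
So far: 144.799.
k=1: B_{2}/(2)! × [f^{(1)}(39) − f^{(1)}(11)] = 1/12 × (-0.125607 − 0.157135) = -0.0235619.
After k=1: 144.776.
k=2: B_{4}/(4)! × [f^{(3)}(39) − f^{(3)}(11)] = −1/720 × (0.000191995 − 0.00454218) = 6.04192e-06.
After k=2: 144.776.
k=3: B_{6}/(6)! × [f^{(5)}(39) − f^{(5)}(11)] = 1/30240 × (3.41658e-06 − 3.30881e-05) = -9.81201e-10.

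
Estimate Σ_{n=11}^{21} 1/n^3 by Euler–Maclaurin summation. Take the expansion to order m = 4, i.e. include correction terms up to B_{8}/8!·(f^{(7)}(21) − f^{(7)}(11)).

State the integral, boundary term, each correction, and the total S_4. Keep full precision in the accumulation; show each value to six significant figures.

The integral term ∫_11^21 1/x^3 dx = 0.00299844.
Endpoint term: (f(11) + f(21))/2 = (0.000751315 + 0.000107980)/2 = 0.000429647.
Running total after boundary: 0.00342809.
k=1: B_{2}/(2)! × [f^{(1)}(21) − f^{(1)}(11)] = 1/12 × (-1.54257e-05 − (-0.000204904)) = 1.57899e-05.
Running total after k=1: 0.00344388.
k=2: B_{4}/(4)! × [f^{(3)}(21) − f^{(3)}(11)] = −1/720 × (-6.99577e-07 − (-3.38684e-05)) = -4.60679e-08.
Running total after k=2: 0.00344384.
k=3: B_{6}/(6)! × [f^{(5)}(21) − f^{(5)}(11)] = 1/30240 × (-6.66264e-08 − (-1.17560e-05)) = 3.86553e-10.
Running total after k=3: 0.00344384.
k=4: B_{8}/(8)! × [f^{(7)}(21) − f^{(7)}(11)] = −1/1209600 × (-1.08778e-08 − (-6.99530e-06)) = -5.77416e-12.

S_4 ≈ 0.00344384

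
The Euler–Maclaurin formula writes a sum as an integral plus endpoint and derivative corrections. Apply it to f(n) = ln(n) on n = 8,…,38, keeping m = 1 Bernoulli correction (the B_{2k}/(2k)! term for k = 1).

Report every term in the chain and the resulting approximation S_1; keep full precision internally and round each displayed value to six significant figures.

The integral term ∫_8^38 ln(x) dx = 91.5927.
Endpoint term: (f(8) + f(38))/2 = (2.07944 + 3.63759)/2 = 2.85851.
Integral + boundary = 94.4513.
Correction k=1: B_{2}/2! · (f^{(1)}(38) − f^{(1)}(8)) = 1/12 · (0.0263158 − 0.125000) = -0.00822368.

S_1 ≈ 94.4430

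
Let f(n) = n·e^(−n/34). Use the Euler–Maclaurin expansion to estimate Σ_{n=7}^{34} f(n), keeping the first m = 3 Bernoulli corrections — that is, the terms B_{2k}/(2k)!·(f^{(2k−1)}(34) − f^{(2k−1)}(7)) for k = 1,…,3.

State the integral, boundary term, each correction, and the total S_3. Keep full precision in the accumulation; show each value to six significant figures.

The integral term ∫_7^34 x·e^(−x/34) dx = 284.080.
Boundary: ½(f(7) + f(34)) = ½(5.69750 + 12.5079) = 9.10270.
So far: 293.182.
k=1: B_{2}/(2)! × [f^{(1)}(34) − f^{(1)}(7)] = 1/12 × (0.00000 − 0.646355) = -0.0538629.
Running total after k=1: 293.128.
k=2: B_{4}/(4)! × [f^{(3)}(34) − f^{(3)}(7)] = −1/720 × (0.000636470 − 0.00196731) = 1.84839e-06.
Running total after k=2: 293.128.
k=3: B_{6}/(6)! × [f^{(5)}(34) − f^{(5)}(7)] = 1/30240 × (1.10116e-06 − 2.91998e-06) = -6.01461e-11.

S_3 ≈ 293.128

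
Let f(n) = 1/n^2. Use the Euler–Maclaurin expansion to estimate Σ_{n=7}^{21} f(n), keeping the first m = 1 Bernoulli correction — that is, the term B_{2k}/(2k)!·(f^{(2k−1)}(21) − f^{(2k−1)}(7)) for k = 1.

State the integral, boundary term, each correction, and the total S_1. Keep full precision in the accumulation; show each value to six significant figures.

The integral term ∫_7^21 1/x^2 dx = 0.0952381.
Boundary: ½(f(7) + f(21)) = ½(0.0204082 + 0.00226757) = 0.0113379.
So far: 0.106576.
Order-1 term: 1/12 · (-0.000215959 − (-0.00583090)) = 0.000467912.

S_1 ≈ 0.107044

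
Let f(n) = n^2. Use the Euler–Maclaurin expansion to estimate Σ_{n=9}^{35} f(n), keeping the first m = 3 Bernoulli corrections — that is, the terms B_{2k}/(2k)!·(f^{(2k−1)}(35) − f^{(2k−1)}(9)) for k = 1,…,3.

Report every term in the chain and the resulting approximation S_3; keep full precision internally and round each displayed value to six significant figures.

S_3 ≈ 14706.0

Integral: ∫_9^35 x^2 dx = 14048.7.
Boundary: ½(f(9) + f(35)) = ½(81.0000 + 1225.00) = 653.000.
Integral + boundary = 14701.7.
k=1: B_{2}/(2)! × [f^{(1)}(35) − f^{(1)}(9)] = 1/12 × (70.0000 − 18.0000) = 4.33333.
Running total after k=1: 14706.0.
k=2: B_{4}/(4)! × [f^{(3)}(35) − f^{(3)}(9)] = −1/720 × (0.00000 − 0.00000) = 0.00000.
Running total after k=2: 14706.0.
k=3: B_{6}/(6)! × [f^{(5)}(35) − f^{(5)}(9)] = 1/30240 × (0.00000 − 0.00000) = 0.00000.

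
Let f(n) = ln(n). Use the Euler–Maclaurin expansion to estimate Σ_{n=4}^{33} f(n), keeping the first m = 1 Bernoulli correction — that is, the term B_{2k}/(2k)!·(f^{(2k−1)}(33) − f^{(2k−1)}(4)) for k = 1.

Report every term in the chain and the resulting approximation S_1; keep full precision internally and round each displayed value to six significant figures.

S_1 ≈ 83.2627

∫_4^33 ln(x) dx evaluates to 80.8396.
Boundary: ½(f(4) + f(33)) = ½(1.38629 + 3.49651) = 2.44140.
Integral + boundary = 83.2810.
Order-1 term: 1/12 · (0.0303030 − 0.250000) = -0.0183081.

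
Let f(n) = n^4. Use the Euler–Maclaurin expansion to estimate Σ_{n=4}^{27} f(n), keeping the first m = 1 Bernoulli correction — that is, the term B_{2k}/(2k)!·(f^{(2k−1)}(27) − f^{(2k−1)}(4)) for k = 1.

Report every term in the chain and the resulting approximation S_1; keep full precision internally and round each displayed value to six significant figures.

∫_4^27 x^4 dx evaluates to 2.86958e+06.
Endpoint term: (f(4) + f(27))/2 = (256.000 + 531441)/2 = 265848.
Running total after boundary: 3.13543e+06.
Correction k=1: B_{2}/2! · (f^{(1)}(27) − f^{(1)}(4)) = 1/12 · (78732.0 − 256.000) = 6539.67.

S_1 ≈ 3.14196e+06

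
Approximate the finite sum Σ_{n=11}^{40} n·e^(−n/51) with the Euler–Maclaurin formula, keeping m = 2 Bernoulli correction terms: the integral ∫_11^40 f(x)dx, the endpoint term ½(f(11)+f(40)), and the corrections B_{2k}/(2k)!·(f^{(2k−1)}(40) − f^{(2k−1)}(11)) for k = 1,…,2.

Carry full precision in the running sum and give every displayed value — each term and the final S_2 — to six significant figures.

The integral term ∫_11^40 x·e^(−x/51) dx = 430.230.
½[f(11) + f(40)] = ½[8.86587 + 18.2573] = 13.5616.
So far: 443.791.
Correction k=1: B_{2}/2! · (f^{(1)}(40) − f^{(1)}(11)) = 1/12 · (0.0984463 − 0.632148) = -0.0444751.
After k=1: 443.747.
Correction k=2: B_{4}/4! · (f^{(3)}(40) − f^{(3)}(11)) = −1/720 · (0.000388817 − 0.000862793) = 6.58300e-07.

S_2 ≈ 443.747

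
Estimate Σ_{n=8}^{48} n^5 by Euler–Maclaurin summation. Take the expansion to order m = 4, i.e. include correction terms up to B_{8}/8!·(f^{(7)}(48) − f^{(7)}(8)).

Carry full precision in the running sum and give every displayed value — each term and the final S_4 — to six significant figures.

S_4 ≈ 2.16802e+09

∫_8^48 x^5 dx evaluates to 2.03839e+09.
Endpoint term: (f(8) + f(48))/2 = (32768.0 + 2.54804e+08)/2 = 1.27418e+08.
Running total after boundary: 2.16581e+09.
Order-1 term: 1/12 · (2.65421e+07 − 20480.0) = 2.21013e+06.
Partial sum through k=1: 2.16802e+09.
Order-2 term: −1/720 · (138240 − 3840.00) = -186.667.
Partial sum through k=2: 2.16802e+09.
Order-3 term: 1/30240 · (120.000 − 120.000) = 0.00000.
Partial sum through k=3: 2.16802e+09.
Order-4 term: −1/1209600 · (0.00000 − 0.00000) = 0.00000.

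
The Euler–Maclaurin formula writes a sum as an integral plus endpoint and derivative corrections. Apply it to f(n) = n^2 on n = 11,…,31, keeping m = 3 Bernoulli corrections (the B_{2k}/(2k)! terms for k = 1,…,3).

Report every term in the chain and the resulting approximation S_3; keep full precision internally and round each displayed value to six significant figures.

S_3 ≈ 10031.0

Integral: ∫_11^31 x^2 dx = 9486.67.
Boundary: ½(f(11) + f(31)) = ½(121.000 + 961.000) = 541.000.
So far: 10027.7.
Order-1 term: 1/12 · (62.0000 − 22.0000) = 3.33333.
Running total after k=1: 10031.0.
Order-2 term: −1/720 · (0.00000 − 0.00000) = 0.00000.
Running total after k=2: 10031.0.
Order-3 term: 1/30240 · (0.00000 − 0.00000) = 0.00000.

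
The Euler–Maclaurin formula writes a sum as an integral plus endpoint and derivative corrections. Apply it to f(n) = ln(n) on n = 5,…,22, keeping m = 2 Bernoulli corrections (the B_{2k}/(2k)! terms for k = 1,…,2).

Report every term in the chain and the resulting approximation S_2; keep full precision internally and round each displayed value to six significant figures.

The integral term ∫_5^22 ln(x) dx = 42.9557.
½[f(5) + f(22)] = ½[1.60944 + 3.09104] = 2.35024.
Integral + boundary = 45.3060.
Order-1 term: 1/12 · (0.0454545 − 0.200000) = -0.0128788.
After k=1: 45.2931.
Order-2 term: −1/720 · (0.000187829 − 0.0160000) = 2.19613e-05.

S_2 ≈ 45.2931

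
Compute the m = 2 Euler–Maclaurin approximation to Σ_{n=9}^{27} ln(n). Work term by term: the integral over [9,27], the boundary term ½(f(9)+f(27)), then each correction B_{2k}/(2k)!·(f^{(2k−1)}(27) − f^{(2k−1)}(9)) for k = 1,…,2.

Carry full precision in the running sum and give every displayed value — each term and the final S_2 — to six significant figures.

S_2 ≈ 53.9529

∫_9^27 ln(x) dx evaluates to 51.2126.
½[f(9) + f(27)] = ½[2.19722 + 3.29584] = 2.74653.
So far: 53.9591.
k=1: B_{2}/(2)! × [f^{(1)}(27) − f^{(1)}(9)] = 1/12 × (0.0370370 − 0.111111) = -0.00617284.
After k=1: 53.9529.
k=2: B_{4}/(4)! × [f^{(3)}(27) − f^{(3)}(9)] = −1/720 × (0.000101611 − 0.00274348) = 3.66927e-06.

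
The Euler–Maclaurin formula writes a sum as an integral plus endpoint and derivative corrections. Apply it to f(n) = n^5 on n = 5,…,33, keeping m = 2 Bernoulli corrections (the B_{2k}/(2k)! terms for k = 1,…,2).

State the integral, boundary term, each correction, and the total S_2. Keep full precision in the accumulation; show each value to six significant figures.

S_2 ≈ 2.35305e+08

∫_5^33 x^5 dx evaluates to 2.15242e+08.
Boundary: ½(f(5) + f(33)) = ½(3125.00 + 3.91354e+07) = 1.95693e+07.
Running total after boundary: 2.34811e+08.
Order-1 term: 1/12 · (5.92960e+06 − 3125.00) = 493873.
After k=1: 2.35305e+08.
Order-2 term: −1/720 · (65340.0 − 1500.00) = -88.6667.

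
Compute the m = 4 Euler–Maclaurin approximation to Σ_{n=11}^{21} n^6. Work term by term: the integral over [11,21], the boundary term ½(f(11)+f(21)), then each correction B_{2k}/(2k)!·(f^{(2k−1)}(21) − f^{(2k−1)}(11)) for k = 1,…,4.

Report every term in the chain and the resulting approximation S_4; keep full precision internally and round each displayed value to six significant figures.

S_4 ≈ 3.00244e+08

∫_11^21 x^6 dx evaluates to 2.54514e+08.
Boundary: ½(f(11) + f(21)) = ½(1.77156e+06 + 8.57661e+07) = 4.37688e+07.
Running total after boundary: 2.98283e+08.
k=1: B_{2}/(2)! × [f^{(1)}(21) − f^{(1)}(11)] = 1/12 × (2.45046e+07 − 966306) = 1.96152e+06.
After k=1: 3.00245e+08.
k=2: B_{4}/(4)! × [f^{(3)}(21) − f^{(3)}(11)] = −1/720 × (1.11132e+06 − 159720) = -1321.67.
After k=2: 3.00244e+08.
k=3: B_{6}/(6)! × [f^{(5)}(21) − f^{(5)}(11)] = 1/30240 × (15120.0 − 7920.00) = 0.238095.
After k=3: 3.00244e+08.
k=4: B_{8}/(8)! × [f^{(7)}(21) − f^{(7)}(11)] = −1/1209600 × (0.00000 − 0.00000) = 0.00000.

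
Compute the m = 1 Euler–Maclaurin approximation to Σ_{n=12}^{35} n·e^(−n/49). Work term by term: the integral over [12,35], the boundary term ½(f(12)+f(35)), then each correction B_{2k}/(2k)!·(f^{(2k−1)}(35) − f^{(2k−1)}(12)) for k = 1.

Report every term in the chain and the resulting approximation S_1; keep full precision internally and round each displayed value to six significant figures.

S_1 ≈ 338.015

The integral term ∫_12^35 x·e^(−x/49) dx = 324.789.
½[f(12) + f(35)] = ½[9.39341 + 17.1340] = 13.2637.
So far: 338.053.
k=1: B_{2}/(2)! × [f^{(1)}(35) − f^{(1)}(12)] = 1/12 × (0.139869 − 0.591082) = -0.0376011.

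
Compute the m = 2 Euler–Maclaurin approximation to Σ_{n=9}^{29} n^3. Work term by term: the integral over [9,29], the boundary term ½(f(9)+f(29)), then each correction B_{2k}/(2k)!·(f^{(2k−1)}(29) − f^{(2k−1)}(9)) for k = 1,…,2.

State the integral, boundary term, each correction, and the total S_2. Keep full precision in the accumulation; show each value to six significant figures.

The integral term ∫_9^29 x^3 dx = 175180.
Boundary: ½(f(9) + f(29)) = ½(729.000 + 24389.0) = 12559.0.
Integral + boundary = 187739.
Order-1 term: 1/12 · (2523.00 − 243.000) = 190.000.
Partial sum through k=1: 187929.
Order-2 term: −1/720 · (6.00000 − 6.00000) = 0.00000.

S_2 ≈ 187929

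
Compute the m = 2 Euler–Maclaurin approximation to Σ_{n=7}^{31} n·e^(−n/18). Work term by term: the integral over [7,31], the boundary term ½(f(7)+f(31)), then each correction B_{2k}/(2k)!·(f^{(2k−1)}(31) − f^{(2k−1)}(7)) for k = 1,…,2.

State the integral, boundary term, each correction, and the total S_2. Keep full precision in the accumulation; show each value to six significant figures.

The integral term ∫_7^31 x·e^(−x/18) dx = 147.429.
½[f(7) + f(31)] = ½[4.74467 + 5.53873] = 5.14170.
Integral + boundary = 152.570.
Correction k=1: B_{2}/2! · (f^{(1)}(31) − f^{(1)}(7)) = 1/12 · (-0.129038 − 0.414217) = -0.0452713.
After k=1: 152.525.
Correction k=2: B_{4}/4! · (f^{(3)}(31) − f^{(3)}(7)) = −1/720 · (0.000704626 − 0.00546246) = 6.60810e-06.

S_2 ≈ 152.525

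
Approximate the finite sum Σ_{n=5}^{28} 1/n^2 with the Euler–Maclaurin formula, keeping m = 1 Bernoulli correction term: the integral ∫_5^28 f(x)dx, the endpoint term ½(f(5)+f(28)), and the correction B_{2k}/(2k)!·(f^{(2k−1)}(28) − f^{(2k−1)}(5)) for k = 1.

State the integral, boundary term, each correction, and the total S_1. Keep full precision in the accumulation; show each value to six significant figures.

S_1 ≈ 0.186249

∫_5^28 1/x^2 dx evaluates to 0.164286.
Boundary: ½(f(5) + f(28)) = ½(0.0400000 + 0.00127551) = 0.0206378.
Integral + boundary = 0.184923.
Correction k=1: B_{2}/2! · (f^{(1)}(28) − f^{(1)}(5)) = 1/12 · (-9.11079e-05 − (-0.0160000)) = 0.00132574.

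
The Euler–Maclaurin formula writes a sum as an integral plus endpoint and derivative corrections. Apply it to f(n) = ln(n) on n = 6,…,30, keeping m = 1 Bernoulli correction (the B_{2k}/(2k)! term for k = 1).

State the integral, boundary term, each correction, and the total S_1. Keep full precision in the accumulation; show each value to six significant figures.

∫_6^30 ln(x) dx evaluates to 67.2854.
Boundary: ½(f(6) + f(30)) = ½(1.79176 + 3.40120) = 2.59648.
Running total after boundary: 69.8818.
Order-1 term: 1/12 · (0.0333333 − 0.166667) = -0.0111111.

S_1 ≈ 69.8707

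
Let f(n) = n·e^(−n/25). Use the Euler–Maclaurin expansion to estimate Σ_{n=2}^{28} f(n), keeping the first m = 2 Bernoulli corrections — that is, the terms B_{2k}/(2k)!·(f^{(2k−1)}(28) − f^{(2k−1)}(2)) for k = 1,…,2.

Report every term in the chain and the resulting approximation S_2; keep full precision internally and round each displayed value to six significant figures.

S_2 ≈ 196.200

The integral term ∫_2^28 x·e^(−x/25) dx = 190.783.
Endpoint term: (f(2) + f(28))/2 = (1.84623 + 9.13583)/2 = 5.49103.
So far: 196.274.
Order-1 term: 1/12 · (-0.0391536 − 0.849267) = -0.0740351.
Running total after k=1: 196.200.
Order-2 term: −1/720 · (0.000981450 − 0.00431280) = 4.62687e-06.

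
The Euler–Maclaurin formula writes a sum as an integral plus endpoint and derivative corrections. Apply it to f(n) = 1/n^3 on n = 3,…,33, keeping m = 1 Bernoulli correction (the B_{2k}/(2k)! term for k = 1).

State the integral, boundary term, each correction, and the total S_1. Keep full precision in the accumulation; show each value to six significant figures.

S_1 ≈ 0.0767151

The integral term ∫_3^33 1/x^3 dx = 0.0550964.
Boundary: ½(f(3) + f(33)) = ½(0.0370370 + 2.78265e-05) = 0.0185324.
Running total after boundary: 0.0736289.
k=1: B_{2}/(2)! × [f^{(1)}(33) − f^{(1)}(3)] = 1/12 × (-2.52968e-06 − (-0.0370370)) = 0.00308621.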